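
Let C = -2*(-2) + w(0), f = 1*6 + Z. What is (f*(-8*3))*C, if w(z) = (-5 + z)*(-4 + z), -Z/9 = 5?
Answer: 22464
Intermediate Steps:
Z = -45 (Z = -9*5 = -45)
f = -39 (f = 1*6 - 45 = 6 - 45 = -39)
C = 24 (C = -2*(-2) + (20 + 0**2 - 9*0) = 4 + (20 + 0 + 0) = 4 + 20 = 24)
(f*(-8*3))*C = -(-312)*3*24 = -39*(-24)*24 = 936*24 = 22464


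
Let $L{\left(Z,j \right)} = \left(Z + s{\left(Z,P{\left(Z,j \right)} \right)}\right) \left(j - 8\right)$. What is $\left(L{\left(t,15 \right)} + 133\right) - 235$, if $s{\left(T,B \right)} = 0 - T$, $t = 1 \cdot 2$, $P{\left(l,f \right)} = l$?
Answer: $-102$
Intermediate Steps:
$t = 2$
$s{\left(T,B \right)} = - T$
$L{\left(Z,j \right)} = 0$ ($L{\left(Z,j \right)} = \left(Z - Z\right) \left(j - 8\right) = 0 \left(-8 + j\right) = 0$)
$\left(L{\left(t,15 \right)} + 133\right) - 235 = \left(0 + 133\right) - 235 = 133 - 235 = -102$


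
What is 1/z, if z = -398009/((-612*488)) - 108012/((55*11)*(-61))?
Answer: 180686880/769622197 ≈ 0.23477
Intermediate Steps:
z = 769622197/180686880 (z = -398009/(-298656) - 108012/(605*(-61)) = -398009*(-1/298656) - 108012/(-36905) = 398009/298656 - 108012*(-1/36905) = 398009/298656 + 108012/36905 = 769622197/180686880 ≈ 4.2594)
1/z = 1/(769622197/180686880) = 180686880/769622197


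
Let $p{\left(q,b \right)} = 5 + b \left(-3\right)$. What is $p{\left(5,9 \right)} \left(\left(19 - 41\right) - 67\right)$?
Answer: $1958$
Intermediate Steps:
$p{\left(q,b \right)} = 5 - 3 b$
$p{\left(5,9 \right)} \left(\left(19 - 41\right) - 67\right) = \left(5 - 27\right) \left(\left(19 - 41\right) - 67\right) = \left(5 - 27\right) \left(-22 - 67\right) = \left(-22\right) \left(-89\right) = 1958$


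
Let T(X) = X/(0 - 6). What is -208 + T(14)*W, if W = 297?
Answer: -901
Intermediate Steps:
T(X) = -X/6 (T(X) = X/(-6) = X*(-⅙) = -X/6)
-208 + T(14)*W = -208 - ⅙*14*297 = -208 - 7/3*297 = -208 - 693 = -901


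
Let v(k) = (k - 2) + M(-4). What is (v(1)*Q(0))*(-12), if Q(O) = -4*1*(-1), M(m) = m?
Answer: 240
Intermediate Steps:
Q(O) = 4 (Q(O) = -4*(-1) = 4)
v(k) = -6 + k (v(k) = (k - 2) - 4 = (-2 + k) - 4 = -6 + k)
(v(1)*Q(0))*(-12) = ((-6 + 1)*4)*(-12) = -5*4*(-12) = -20*(-12) = 240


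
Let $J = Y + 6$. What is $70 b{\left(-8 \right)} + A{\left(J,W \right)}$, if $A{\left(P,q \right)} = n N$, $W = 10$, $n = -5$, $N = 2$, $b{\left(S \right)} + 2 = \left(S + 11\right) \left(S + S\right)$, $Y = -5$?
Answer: $-3510$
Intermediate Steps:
$b{\left(S \right)} = -2 + 2 S \left(11 + S\right)$ ($b{\left(S \right)} = -2 + \left(S + 11\right) \left(S + S\right) = -2 + \left(11 + S\right) 2 S = -2 + 2 S \left(11 + S\right)$)
$J = 1$ ($J = -5 + 6 = 1$)
$A{\left(P,q \right)} = -10$ ($A{\left(P,q \right)} = \left(-5\right) 2 = -10$)
$70 b{\left(-8 \right)} + A{\left(J,W \right)} = 70 \left(-2 + 2 \left(-8\right)^{2} + 22 \left(-8\right)\right) - 10 = 70 \left(-2 + 2 \cdot 64 - 176\right) - 10 = 70 \left(-2 + 128 - 176\right) - 10 = 70 \left(-50\right) - 10 = -3500 - 10 = -3510$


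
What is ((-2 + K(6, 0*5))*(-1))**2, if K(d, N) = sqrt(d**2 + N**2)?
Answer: 16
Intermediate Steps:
K(d, N) = sqrt(N**2 + d**2)
((-2 + K(6, 0*5))*(-1))**2 = ((-2 + sqrt((0*5)**2 + 6**2))*(-1))**2 = ((-2 + sqrt(0**2 + 36))*(-1))**2 = ((-2 + sqrt(0 + 36))*(-1))**2 = ((-2 + sqrt(36))*(-1))**2 = ((-2 + 6)*(-1))**2 = (4*(-1))**2 = (-4)**2 = 16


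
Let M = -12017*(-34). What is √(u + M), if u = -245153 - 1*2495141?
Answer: 2*I*√582929 ≈ 1527.0*I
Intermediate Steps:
M = 408578
u = -2740294 (u = -245153 - 2495141 = -2740294)
√(u + M) = √(-2740294 + 408578) = √(-2331716) = 2*I*√582929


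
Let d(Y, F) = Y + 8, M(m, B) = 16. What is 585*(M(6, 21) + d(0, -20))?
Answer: 14040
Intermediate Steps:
d(Y, F) = 8 + Y
585*(M(6, 21) + d(0, -20)) = 585*(16 + (8 + 0)) = 585*(16 + 8) = 585*24 = 14040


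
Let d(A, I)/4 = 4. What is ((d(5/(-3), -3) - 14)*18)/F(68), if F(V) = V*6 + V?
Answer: 9/119 ≈ 0.075630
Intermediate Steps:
d(A, I) = 16 (d(A, I) = 4*4 = 16)
F(V) = 7*V (F(V) = 6*V + V = 7*V)
((d(5/(-3), -3) - 14)*18)/F(68) = ((16 - 14)*18)/((7*68)) = (2*18)/476 = 36*(1/476) = 9/119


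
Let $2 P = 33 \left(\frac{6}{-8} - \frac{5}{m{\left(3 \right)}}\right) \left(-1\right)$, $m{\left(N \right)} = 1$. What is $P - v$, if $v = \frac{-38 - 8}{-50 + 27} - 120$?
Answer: $\frac{1703}{8} \approx 212.88$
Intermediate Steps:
$v = -118$ ($v = - \frac{46}{-23} - 120 = \left(-46\right) \left(- \frac{1}{23}\right) - 120 = 2 - 120 = -118$)
$P = \frac{759}{8}$ ($P = \frac{33 \left(\frac{6}{-8} - \frac{5}{1}\right) \left(-1\right)}{2} = \frac{33 \left(6 \left(- \frac{1}{8}\right) - 5\right) \left(-1\right)}{2} = \frac{33 \left(- \frac{3}{4} - 5\right) \left(-1\right)}{2} = \frac{33 \left(- \frac{23}{4}\right) \left(-1\right)}{2} = \frac{\left(- \frac{759}{4}\right) \left(-1\right)}{2} = \frac{1}{2} \cdot \frac{759}{4} = \frac{759}{8} \approx 94.875$)
$P - v = \frac{759}{8} - -118 = \frac{759}{8} + 118 = \frac{1703}{8}$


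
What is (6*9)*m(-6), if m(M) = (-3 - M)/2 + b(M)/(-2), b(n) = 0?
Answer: 81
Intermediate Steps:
m(M) = -3/2 - M/2 (m(M) = (-3 - M)/2 + 0/(-2) = (-3 - M)*(½) + 0*(-½) = (-3/2 - M/2) + 0 = -3/2 - M/2)
(6*9)*m(-6) = (6*9)*(-3/2 - ½*(-6)) = 54*(-3/2 + 3) = 54*(3/2) = 81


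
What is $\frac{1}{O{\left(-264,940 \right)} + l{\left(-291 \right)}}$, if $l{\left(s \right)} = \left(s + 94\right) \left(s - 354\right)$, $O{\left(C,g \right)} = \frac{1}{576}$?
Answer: $\frac{576}{73189441} \approx 7.87 \cdot 10^{-6}$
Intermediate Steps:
$O{\left(C,g \right)} = \frac{1}{576}$
$l{\left(s \right)} = \left(-354 + s\right) \left(94 + s\right)$ ($l{\left(s \right)} = \left(94 + s\right) \left(-354 + s\right) = \left(-354 + s\right) \left(94 + s\right)$)
$\frac{1}{O{\left(-264,940 \right)} + l{\left(-291 \right)}} = \frac{1}{\frac{1}{576} - \left(-42384 - 84681\right)} = \frac{1}{\frac{1}{576} + \left(-33276 + 84681 + 75660\right)} = \frac{1}{\frac{1}{576} + 127065} = \frac{1}{\frac{73189441}{576}} = \frac{576}{73189441}$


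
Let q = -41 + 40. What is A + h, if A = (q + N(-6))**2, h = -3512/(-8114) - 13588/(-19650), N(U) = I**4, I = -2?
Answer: 9013321583/39860025 ≈ 226.12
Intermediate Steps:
N(U) = 16 (N(U) = (-2)**4 = 16)
q = -1
h = 44815958/39860025 (h = -3512*(-1/8114) - 13588*(-1/19650) = 1756/4057 + 6794/9825 = 44815958/39860025 ≈ 1.1243)
A = 225 (A = (-1 + 16)**2 = 15**2 = 225)
A + h = 225 + 44815958/39860025 = 9013321583/39860025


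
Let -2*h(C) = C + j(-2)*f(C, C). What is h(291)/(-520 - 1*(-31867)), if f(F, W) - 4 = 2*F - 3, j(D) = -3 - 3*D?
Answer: -340/10449 ≈ -0.032539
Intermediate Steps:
f(F, W) = 1 + 2*F (f(F, W) = 4 + (2*F - 3) = 4 + (-3 + 2*F) = 1 + 2*F)
h(C) = -3/2 - 7*C/2 (h(C) = -(C + (-3 - 3*(-2))*(1 + 2*C))/2 = -(C + (-3 + 6)*(1 + 2*C))/2 = -(C + 3*(1 + 2*C))/2 = -(C + (3 + 6*C))/2 = -(3 + 7*C)/2 = -3/2 - 7*C/2)
h(291)/(-520 - 1*(-31867)) = (-3/2 - 7/2*291)/(-520 - 1*(-31867)) = (-3/2 - 2037/2)/(-520 + 31867) = -1020/31347 = -1020*1/31347 = -340/10449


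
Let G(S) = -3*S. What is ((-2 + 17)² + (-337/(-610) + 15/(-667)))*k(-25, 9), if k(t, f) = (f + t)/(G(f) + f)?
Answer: 367045516/1830915 ≈ 200.47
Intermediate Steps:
k(t, f) = -(f + t)/(2*f) (k(t, f) = (f + t)/(-3*f + f) = (f + t)/((-2*f)) = (f + t)*(-1/(2*f)) = -(f + t)/(2*f))
((-2 + 17)² + (-337/(-610) + 15/(-667)))*k(-25, 9) = ((-2 + 17)² + (-337/(-610) + 15/(-667)))*((½)*(-1*9 - 1*(-25))/9) = (15² + (-337*(-1/610) + 15*(-1/667)))*((½)*(⅑)*(-9 + 25)) = (225 + (337/610 - 15/667))*((½)*(⅑)*16) = (225 + 215629/406870)*(8/9) = (91761379/406870)*(8/9) = 367045516/1830915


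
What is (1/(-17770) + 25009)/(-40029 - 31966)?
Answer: -444409929/1279351150 ≈ -0.34737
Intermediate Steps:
(1/(-17770) + 25009)/(-40029 - 31966) = (-1/17770 + 25009)/(-71995) = (444409929/17770)*(-1/71995) = -444409929/1279351150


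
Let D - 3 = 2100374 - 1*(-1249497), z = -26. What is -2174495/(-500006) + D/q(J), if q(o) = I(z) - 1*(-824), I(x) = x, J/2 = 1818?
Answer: 838346173127/199502394 ≈ 4202.2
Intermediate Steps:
J = 3636 (J = 2*1818 = 3636)
D = 3349874 (D = 3 + (2100374 - 1*(-1249497)) = 3 + (2100374 + 1249497) = 3 + 3349871 = 3349874)
q(o) = 798 (q(o) = -26 - 1*(-824) = -26 + 824 = 798)
-2174495/(-500006) + D/q(J) = -2174495/(-500006) + 3349874/798 = -2174495*(-1/500006) + 3349874*(1/798) = 2174495/500006 + 1674937/399 = 838346173127/199502394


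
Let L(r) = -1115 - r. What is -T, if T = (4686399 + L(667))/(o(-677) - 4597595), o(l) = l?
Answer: 669231/656896 ≈ 1.0188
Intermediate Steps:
T = -669231/656896 (T = (4686399 + (-1115 - 1*667))/(-677 - 4597595) = (4686399 + (-1115 - 667))/(-4598272) = (4686399 - 1782)*(-1/4598272) = 4684617*(-1/4598272) = -669231/656896 ≈ -1.0188)
-T = -1*(-669231/656896) = 669231/656896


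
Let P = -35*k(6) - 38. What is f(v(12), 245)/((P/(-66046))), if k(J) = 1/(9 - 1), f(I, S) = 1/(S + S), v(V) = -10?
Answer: 264184/83055 ≈ 3.1808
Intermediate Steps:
f(I, S) = 1/(2*S)
k(J) = ⅛ (k(J) = 1/8 = ⅛)
P = -339/8 (P = -35*⅛ - 38 = -35/8 - 38 = -339/8 ≈ -42.375)
f(v(12), 245)/((P/(-66046))) = ((½)/245)/((-339/8/(-66046))) = ((½)*(1/245))/((-339/8*(-1/66046))) = 1/(490*(339/528368)) = (1/490)*(528368/339) = 264184/83055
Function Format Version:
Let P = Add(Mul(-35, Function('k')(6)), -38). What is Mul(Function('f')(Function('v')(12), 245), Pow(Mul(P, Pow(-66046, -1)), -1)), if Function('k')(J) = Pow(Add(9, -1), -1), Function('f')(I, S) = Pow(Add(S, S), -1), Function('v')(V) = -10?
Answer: Rational(264184, 83055) ≈ 3.1808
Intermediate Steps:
Function('f')(I, S) = Mul(Rational(1, 2), Pow(S, -1)) (Function('f')(I, S) = Pow(Mul(2, S), -1) = Mul(Rational(1, 2), Pow(S, -1)))
Function('k')(J) = Rational(1, 8) (Function('k')(J) = Pow(8, -1) = Rational(1, 8))
P = Rational(-339, 8) (P = Add(Mul(-35, Rational(1, 8)), -38) = Add(Rational(-35, 8), -38) = Rational(-339, 8) ≈ -42.375)
Mul(Function('f')(Function('v')(12), 245), Pow(Mul(P, Pow(-66046, -1)), -1)) = Mul(Mul(Rational(1, 2), Pow(245, -1)), Pow(Mul(Rational(-339, 8), Pow(-66046, -1)), -1)) = Mul(Mul(Rational(1, 2), Rational(1, 245)), Pow(Mul(Rational(-339, 8), Rational(-1, 66046)), -1)) = Mul(Rational(1, 490), Pow(Rational(339, 528368), -1)) = Mul(Rational(1, 490), Rational(528368, 339)) = Rational(264184, 83055)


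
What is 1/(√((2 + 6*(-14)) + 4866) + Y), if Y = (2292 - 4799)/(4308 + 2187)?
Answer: 707955/8774211937 + 168740100*√299/201806874551 ≈ 0.014539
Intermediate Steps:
Y = -2507/6495 ≈ -0.38599
1/(√((2 + 6*(-14)) + 4866) + Y) = 1/(√((2 + 6*(-14)) + 4866) - 2507/6495) = 1/(√((2 - 84) + 4866) - 2507/6495) = 1/(√(-82 + 4866) - 2507/6495) = 1/(√4784 - 2507/6495) = 1/(4*√299 - 2507/6495) = 1/(-2507/6495 + 4*√299)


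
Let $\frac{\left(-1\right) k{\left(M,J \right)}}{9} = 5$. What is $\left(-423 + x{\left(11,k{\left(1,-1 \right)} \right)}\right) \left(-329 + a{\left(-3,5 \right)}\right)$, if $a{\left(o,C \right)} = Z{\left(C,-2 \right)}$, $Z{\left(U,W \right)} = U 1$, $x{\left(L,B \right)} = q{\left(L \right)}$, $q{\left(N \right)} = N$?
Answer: $133488$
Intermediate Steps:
$k{\left(M,J \right)} = -45$ ($k{\left(M,J \right)} = \left(-9\right) 5 = -45$)
$x{\left(L,B \right)} = L$
$Z{\left(U,W \right)} = U$
$a{\left(o,C \right)} = C$
$\left(-423 + x{\left(11,k{\left(1,-1 \right)} \right)}\right) \left(-329 + a{\left(-3,5 \right)}\right) = \left(-423 + 11\right) \left(-329 + 5\right) = \left(-412\right) \left(-324\right) = 133488$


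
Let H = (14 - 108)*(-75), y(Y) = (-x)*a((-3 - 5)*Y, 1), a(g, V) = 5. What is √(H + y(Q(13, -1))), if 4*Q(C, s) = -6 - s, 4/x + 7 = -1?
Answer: √28210/2 ≈ 83.979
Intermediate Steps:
x = -½ (x = 4/(-7 - 1) = 4/(-8) = 4*(-⅛) = -½ ≈ -0.50000)
Q(C, s) = -3/2 - s/4 (Q(C, s) = (-6 - s)/4 = -3/2 - s/4)
y(Y) = 5/2 (y(Y) = -1*(-½)*5 = (½)*5 = 5/2)
H = 7050 (H = -94*(-75) = 7050)
√(H + y(Q(13, -1))) = √(7050 + 5/2) = √(14105/2) = √28210/2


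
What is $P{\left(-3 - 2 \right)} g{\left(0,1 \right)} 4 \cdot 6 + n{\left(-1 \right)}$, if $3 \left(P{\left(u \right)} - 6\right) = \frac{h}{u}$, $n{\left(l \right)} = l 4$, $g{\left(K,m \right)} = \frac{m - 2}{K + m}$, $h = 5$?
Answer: $-140$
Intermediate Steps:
$g{\left(K,m \right)} = \frac{-2 + m}{K + m}$
$n{\left(l \right)} = 4 l$
$P{\left(u \right)} = 6 + \frac{5}{3 u}$ ($P{\left(u \right)} = 6 + \frac{5 \frac{1}{u}}{3} = 6 + \frac{5}{3 u}$)
$P{\left(-3 - 2 \right)} g{\left(0,1 \right)} 4 \cdot 6 + n{\left(-1 \right)} = \left(6 + \frac{5}{3 \left(-3 - 2\right)}\right) \frac{-2 + 1}{0 + 1} \cdot 4 \cdot 6 + 4 \left(-1\right) = \left(6 + \frac{5}{3 \left(-5\right)}\right) 1^{-1} \left(-1\right) 4 \cdot 6 - 4 = \left(6 + \frac{5}{3} \left(- \frac{1}{5}\right)\right) 1 \left(-1\right) 4 \cdot 6 - 4 = \left(6 - \frac{1}{3}\right) \left(-1\right) 4 \cdot 6 - 4 = \frac{17 \left(\left(-4\right) 6\right)}{3} - 4 = \frac{17}{3} \left(-24\right) - 4 = -136 - 4 = -140$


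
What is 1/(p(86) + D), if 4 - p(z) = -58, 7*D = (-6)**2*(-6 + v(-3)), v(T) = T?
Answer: 7/110 ≈ 0.063636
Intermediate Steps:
D = -324/7 (D = ((-6)**2*(-6 - 3))/7 = (36*(-9))/7 = (1/7)*(-324) = -324/7 ≈ -46.286)
p(z) = 62 (p(z) = 4 - 1*(-58) = 4 + 58 = 62)
1/(p(86) + D) = 1/(62 - 324/7) = 1/(110/7) = 7/110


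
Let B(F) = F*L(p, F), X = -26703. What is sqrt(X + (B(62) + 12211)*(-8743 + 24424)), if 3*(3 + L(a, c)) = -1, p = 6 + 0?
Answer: 32*sqrt(183802) ≈ 13719.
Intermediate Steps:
p = 6
L(a, c) = -10/3 (L(a, c) = -3 + (1/3)*(-1) = -3 - 1/3 = -10/3)
B(F) = -10*F/3 (B(F) = F*(-10/3) = -10*F/3)
sqrt(X + (B(62) + 12211)*(-8743 + 24424)) = sqrt(-26703 + (-10/3*62 + 12211)*(-8743 + 24424)) = sqrt(-26703 + (-620/3 + 12211)*15681) = sqrt(-26703 + (36013/3)*15681) = sqrt(-26703 + 188239951) = sqrt(188213248) = 32*sqrt(183802)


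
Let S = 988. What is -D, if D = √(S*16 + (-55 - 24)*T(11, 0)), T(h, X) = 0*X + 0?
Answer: -8*√247 ≈ -125.73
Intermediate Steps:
T(h, X) = 0 (T(h, X) = 0 + 0 = 0)
D = 8*√247 (D = √(988*16 + (-55 - 24)*0) = √(15808 - 79*0) = √(15808 + 0) = √15808 = 8*√247 ≈ 125.73)
-D = -8*√247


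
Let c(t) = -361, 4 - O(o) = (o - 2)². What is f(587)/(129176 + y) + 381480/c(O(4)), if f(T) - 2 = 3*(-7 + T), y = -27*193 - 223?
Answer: -23602234649/22335431 ≈ -1056.7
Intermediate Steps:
y = -5434 (y = -5211 - 223 = -5434)
O(o) = 4 - (-2 + o)² (O(o) = 4 - (o - 2)² = 4 - (-2 + o)²)
f(T) = -19 + 3*T (f(T) = 2 + 3*(-7 + T) = 2 + (-21 + 3*T) = -19 + 3*T)
f(587)/(129176 + y) + 381480/c(O(4)) = (-19 + 3*587)/(129176 - 5434) + 381480/(-361) = (-19 + 1761)/123742 + 381480*(-1/361) = 1742*(1/123742) - 381480/361 = 871/61871 - 381480/361 = -23602234649/22335431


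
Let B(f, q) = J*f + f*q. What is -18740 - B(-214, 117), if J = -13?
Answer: 3516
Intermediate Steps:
B(f, q) = -13*f + f*q
-18740 - B(-214, 117) = -18740 - (-214)*(-13 + 117) = -18740 - (-214)*104 = -18740 - 1*(-22256) = -18740 + 22256 = 3516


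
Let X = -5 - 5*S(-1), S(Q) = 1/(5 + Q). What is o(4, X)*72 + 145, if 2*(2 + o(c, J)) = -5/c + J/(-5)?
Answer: 1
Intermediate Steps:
X = -25/4 (X = -5 - 5/(5 - 1) = -5 - 5/4 = -25/4 ≈ -6.2500)
o(c, J) = -2 - 5/(2*c) - J/10 (o(c, J) = -2 + (-5/c + J/(-5))/2 = -2 + (-5/c + J*(-⅕))/2 = -2 + (-5/c - J/5)/2 = -2 + (-5/(2*c) - J/10) = -2 - 5/(2*c) - J/10)
o(4, X)*72 + 145 = ((⅒)*(-25 - 1*4*(20 - 25/4))/4)*72 + 145 = ((⅒)*(¼)*(-25 - 1*4*55/4))*72 + 145 = ((⅒)*(¼)*(-25 - 55))*72 + 145 = ((⅒)*(¼)*(-80))*72 + 145 = -2*72 + 145 = -144 + 145 = 1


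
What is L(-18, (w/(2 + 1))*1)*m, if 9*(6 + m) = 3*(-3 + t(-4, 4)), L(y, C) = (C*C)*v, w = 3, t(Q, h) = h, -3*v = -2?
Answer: -34/9 ≈ -3.7778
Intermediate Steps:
v = 2/3 (v = -1/3*(-2) = 2/3 ≈ 0.66667)
L(y, C) = 2*C**2/3 (L(y, C) = (C*C)*(2/3) = C**2*(2/3) = 2*C**2/3)
m = -17/3 (m = -6 + (3*(-3 + 4))/9 = -6 + (3*1)/9 = -6 + (1/9)*3 = -6 + 1/3 = -17/3 ≈ -5.6667)
L(-18, (w/(2 + 1))*1)*m = (2*((3/(2 + 1))*1)**2/3)*(-17/3) = (2*((3/3)*1)**2/3)*(-17/3) = (2*((3*(1/3))*1)**2/3)*(-17/3) = (2*(1*1)**2/3)*(-17/3) = ((2/3)*1**2)*(-17/3) = ((2/3)*1)*(-17/3) = (2/3)*(-17/3) = -34/9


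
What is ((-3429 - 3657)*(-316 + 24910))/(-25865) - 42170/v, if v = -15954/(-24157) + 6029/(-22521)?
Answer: -556164174730867446/5526250746065 ≈ -1.0064e+5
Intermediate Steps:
v = 213657481/544039797 (v = -15954*(-1/24157) + 6029*(-1/22521) = 15954/24157 - 6029/22521 = 213657481/544039797 ≈ 0.39272)
((-3429 - 3657)*(-316 + 24910))/(-25865) - 42170/v = ((-3429 - 3657)*(-316 + 24910))/(-25865) - 42170/213657481/544039797 = -7086*24594*(-1/25865) - 42170*544039797/213657481 = -174273084*(-1/25865) - 22942158239490/213657481 = 174273084/25865 - 22942158239490/213657481 = -556164174730867446/5526250746065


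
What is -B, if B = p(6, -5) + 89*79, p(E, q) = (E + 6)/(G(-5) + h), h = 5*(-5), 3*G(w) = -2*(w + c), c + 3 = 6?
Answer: -499165/71 ≈ -7030.5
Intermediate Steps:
c = 3 (c = -3 + 6 = 3)
G(w) = -2 - 2*w/3 (G(w) = (-2*(w + 3))/3 = (-2*(3 + w))/3 = (-6 - 2*w)/3 = -2 - 2*w/3)
h = -25
p(E, q) = -18/71 - 3*E/71 (p(E, q) = (E + 6)/((-2 - ⅔*(-5)) - 25) = (6 + E)/((-2 + 10/3) - 25) = (6 + E)/(4/3 - 25) = (6 + E)/(-71/3) = (6 + E)*(-3/71) = -18/71 - 3*E/71)
B = 499165/71 (B = (-18/71 - 3/71*6) + 89*79 = (-18/71 - 18/71) + 7031 = -36/71 + 7031 = 499165/71 ≈ 7030.5)
-B = -1*499165/71 = -499165/71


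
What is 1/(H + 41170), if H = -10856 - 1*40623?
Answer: -1/10309 ≈ -9.7003e-5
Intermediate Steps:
H = -51479 (H = -10856 - 40623 = -51479)
1/(H + 41170) = 1/(-51479 + 41170) = 1/(-10309) = -1/10309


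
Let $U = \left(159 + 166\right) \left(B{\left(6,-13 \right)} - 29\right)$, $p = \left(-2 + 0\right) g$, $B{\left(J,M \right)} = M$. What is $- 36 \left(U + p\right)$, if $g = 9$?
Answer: $492048$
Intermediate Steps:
$p = -18$ ($p = \left(-2 + 0\right) 9 = \left(-2\right) 9 = -18$)
$U = -13650$ ($U = \left(159 + 166\right) \left(-13 - 29\right) = 325 \left(-42\right) = -13650$)
$- 36 \left(U + p\right) = - 36 \left(-13650 - 18\right) = \left(-36\right) \left(-13668\right) = 492048$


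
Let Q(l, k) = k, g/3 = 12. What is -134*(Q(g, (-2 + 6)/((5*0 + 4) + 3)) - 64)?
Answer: 59496/7 ≈ 8499.4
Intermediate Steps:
g = 36 (g = 3*12 = 36)
-134*(Q(g, (-2 + 6)/((5*0 + 4) + 3)) - 64) = -134*((-2 + 6)/((5*0 + 4) + 3) - 64) = -134*(4/((0 + 4) + 3) - 64) = -134*(4/(4 + 3) - 64) = -134*(4/7 - 64) = -134*(-444/7) = 59496/7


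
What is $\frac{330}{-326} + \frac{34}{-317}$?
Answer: $- \frac{57847}{51671} \approx -1.1195$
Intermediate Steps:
$\frac{330}{-326} + \frac{34}{-317} = 330 \left(- \frac{1}{326}\right) + 34 \left(- \frac{1}{317}\right) = - \frac{165}{163} - \frac{34}{317} = - \frac{57847}{51671}$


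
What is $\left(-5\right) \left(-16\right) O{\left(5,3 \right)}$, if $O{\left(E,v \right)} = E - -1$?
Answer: $480$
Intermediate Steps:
$O{\left(E,v \right)} = 1 + E$ ($O{\left(E,v \right)} = E + 1 = 1 + E$)
$\left(-5\right) \left(-16\right) O{\left(5,3 \right)} = \left(-5\right) \left(-16\right) \left(1 + 5\right) = 80 \cdot 6 = 480$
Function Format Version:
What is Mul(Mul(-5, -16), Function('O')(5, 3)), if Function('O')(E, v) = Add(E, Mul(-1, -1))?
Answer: 480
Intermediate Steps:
Function('O')(E, v) = Add(1, E) (Function('O')(E, v) = Add(E, 1) = Add(1, E))
Mul(Mul(-5, -16), Function('O')(5, 3)) = Mul(Mul(-5, -16), Add(1, 5)) = Mul(80, 6) = 480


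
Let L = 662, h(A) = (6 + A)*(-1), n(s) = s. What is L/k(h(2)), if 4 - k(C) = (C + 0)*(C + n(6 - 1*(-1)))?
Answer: -331/2 ≈ -165.50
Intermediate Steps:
h(A) = -6 - A
k(C) = 4 - C*(7 + C) (k(C) = 4 - (C + 0)*(C + (6 - 1*(-1))) = 4 - C*(C + (6 + 1)) = 4 - C*(C + 7) = 4 - C*(7 + C))
L/k(h(2)) = 662/(4 - (-6 - 1*2)² - 7*(-6 - 1*2)) = 662/(4 - (-6 - 2)² - 7*(-6 - 2)) = 662/(4 - 1*(-8)² - 7*(-8)) = 662/(4 - 1*64 + 56) = 662/(4 - 64 + 56) = 662/(-4) = 662*(-¼) = -331/2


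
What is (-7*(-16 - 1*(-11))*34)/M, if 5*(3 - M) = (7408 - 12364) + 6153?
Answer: -2975/591 ≈ -5.0338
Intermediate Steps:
M = -1182/5 (M = 3 - ((7408 - 12364) + 6153)/5 = 3 - (-4956 + 6153)/5 = 3 - ⅕*1197 = 3 - 1197/5 = -1182/5 ≈ -236.40)
(-7*(-16 - 1*(-11))*34)/M = (-7*(-16 - 1*(-11))*34)/(-1182/5) = (-7*(-16 + 11)*34)*(-5/1182) = (-7*(-5)*34)*(-5/1182) = (35*34)*(-5/1182) = 1190*(-5/1182) = -2975/591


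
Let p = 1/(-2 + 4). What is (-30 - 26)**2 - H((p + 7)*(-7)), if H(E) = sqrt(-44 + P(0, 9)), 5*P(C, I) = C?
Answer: 3136 - 2*I*sqrt(11) ≈ 3136.0 - 6.6332*I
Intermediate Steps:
p = 1/2 ≈ 0.50000
P(C, I) = C/5
H(E) = 2*I*sqrt(11) (H(E) = sqrt(-44 + (1/5)*0) = sqrt(-44 + 0) = sqrt(-44) = 2*I*sqrt(11))
(-30 - 26)**2 - H((p + 7)*(-7)) = (-30 - 26)**2 - 2*I*sqrt(11) = (-56)**2 - 2*I*sqrt(11) = 3136 - 2*I*sqrt(11)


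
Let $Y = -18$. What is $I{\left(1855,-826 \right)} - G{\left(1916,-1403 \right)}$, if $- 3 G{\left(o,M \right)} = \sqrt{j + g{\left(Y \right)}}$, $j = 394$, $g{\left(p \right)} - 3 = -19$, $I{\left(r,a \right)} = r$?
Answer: $1855 + \sqrt{42} \approx 1861.5$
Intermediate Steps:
$g{\left(p \right)} = -16$ ($g{\left(p \right)} = 3 - 19 = -16$)
$G{\left(o,M \right)} = - \sqrt{42}$ ($G{\left(o,M \right)} = - \frac{\sqrt{394 - 16}}{3} = - \frac{\sqrt{378}}{3} = - \frac{3 \sqrt{42}}{3} = - \sqrt{42}$)
$I{\left(1855,-826 \right)} - G{\left(1916,-1403 \right)} = 1855 - - \sqrt{42} = 1855 + \sqrt{42}$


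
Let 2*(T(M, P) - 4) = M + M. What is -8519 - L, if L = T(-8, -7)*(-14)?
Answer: -8575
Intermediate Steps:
T(M, P) = 4 + M (T(M, P) = 4 + (M + M)/2 = 4 + (2*M)/2 = 4 + M)
L = 56 (L = (4 - 8)*(-14) = -4*(-14) = 56)
-8519 - L = -8519 - 1*56 = -8519 - 56 = -8575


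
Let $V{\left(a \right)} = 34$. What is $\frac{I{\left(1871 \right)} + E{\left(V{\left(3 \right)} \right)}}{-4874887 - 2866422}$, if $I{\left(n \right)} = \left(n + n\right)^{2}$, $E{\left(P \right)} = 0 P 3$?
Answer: $- \frac{14002564}{7741309} \approx -1.8088$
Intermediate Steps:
$E{\left(P \right)} = 0$ ($E{\left(P \right)} = 0 \cdot 3 = 0$)
$I{\left(n \right)} = 4 n^{2}$ ($I{\left(n \right)} = \left(2 n\right)^{2} = 4 n^{2}$)
$\frac{I{\left(1871 \right)} + E{\left(V{\left(3 \right)} \right)}}{-4874887 - 2866422} = \frac{4 \cdot 1871^{2} + 0}{-4874887 - 2866422} = \frac{4 \cdot 3500641 + 0}{-7741309} = \left(14002564 + 0\right) \left(- \frac{1}{7741309}\right) = 14002564 \left(- \frac{1}{7741309}\right) = - \frac{14002564}{7741309}$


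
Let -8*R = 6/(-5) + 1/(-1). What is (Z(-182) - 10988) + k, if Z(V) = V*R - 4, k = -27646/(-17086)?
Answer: -1886368203/170860 ≈ -11040.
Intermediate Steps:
R = 11/40 (R = -(6/(-5) + 1/(-1))/8 = -(6*(-⅕) + 1*(-1))/8 = -(-6/5 - 1)/8 = -⅛*(-11/5) = 11/40 ≈ 0.27500)
k = 13823/8543 (k = -27646*(-1/17086) = 13823/8543 ≈ 1.6180)
Z(V) = -4 + 11*V/40 (Z(V) = V*(11/40) - 4 = 11*V/40 - 4 = -4 + 11*V/40)
(Z(-182) - 10988) + k = ((-4 + (11/40)*(-182)) - 10988) + 13823/8543 = ((-4 - 1001/20) - 10988) + 13823/8543 = (-1081/20 - 10988) + 13823/8543 = -220841/20 + 13823/8543 = -1886368203/170860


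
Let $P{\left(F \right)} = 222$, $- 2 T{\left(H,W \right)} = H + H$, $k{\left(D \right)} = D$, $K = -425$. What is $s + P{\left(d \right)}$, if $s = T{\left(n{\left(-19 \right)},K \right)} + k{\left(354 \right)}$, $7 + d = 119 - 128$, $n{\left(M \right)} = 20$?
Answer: $556$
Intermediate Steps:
$T{\left(H,W \right)} = - H$ ($T{\left(H,W \right)} = - \frac{H + H}{2} = - \frac{2 H}{2} = - H$)
$d = -16$ ($d = -7 + \left(119 - 128\right) = -7 - 9 = -16$)
$s = 334$ ($s = \left(-1\right) 20 + 354 = -20 + 354 = 334$)
$s + P{\left(d \right)} = 334 + 222 = 556$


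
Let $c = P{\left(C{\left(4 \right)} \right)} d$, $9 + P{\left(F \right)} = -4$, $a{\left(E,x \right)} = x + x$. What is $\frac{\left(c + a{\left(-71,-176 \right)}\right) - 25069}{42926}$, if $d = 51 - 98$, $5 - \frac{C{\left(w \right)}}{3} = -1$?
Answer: $- \frac{12405}{21463} \approx -0.57797$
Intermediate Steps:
$a{\left(E,x \right)} = 2 x$
$C{\left(w \right)} = 18$ ($C{\left(w \right)} = 15 - -3 = 15 + 3 = 18$)
$P{\left(F \right)} = -13$ ($P{\left(F \right)} = -9 - 4 = -13$)
$d = -47$ ($d = 51 - 98 = -47$)
$c = 611$ ($c = \left(-13\right) \left(-47\right) = 611$)
$\frac{\left(c + a{\left(-71,-176 \right)}\right) - 25069}{42926} = \frac{\left(611 + 2 \left(-176\right)\right) - 25069}{42926} = \left(\left(611 - 352\right) - 25069\right) \frac{1}{42926} = \left(259 - 25069\right) \frac{1}{42926} = \left(-24810\right) \frac{1}{42926} = - \frac{12405}{21463}$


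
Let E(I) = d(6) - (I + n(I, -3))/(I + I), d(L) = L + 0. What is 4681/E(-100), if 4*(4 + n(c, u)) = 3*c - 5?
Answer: 3744800/4079 ≈ 918.07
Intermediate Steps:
n(c, u) = -21/4 + 3*c/4 (n(c, u) = -4 + (3*c - 5)/4 = -4 + (-5 + 3*c)/4 = -4 + (-5/4 + 3*c/4) = -21/4 + 3*c/4)
d(L) = L
E(I) = 6 - (-21/4 + 7*I/4)/(2*I) (E(I) = 6 - (I + (-21/4 + 3*I/4))/(I + I) = 6 - (-21/4 + 7*I/4)/(2*I))
4681/E(-100) = 4681/(((⅛)*(21 + 41*(-100))/(-100))) = 4681/(((⅛)*(-1/100)*(21 - 4100))) = 4681/(((⅛)*(-1/100)*(-4079))) = 4681/(4079/800) = 4681*(800/4079) = 3744800/4079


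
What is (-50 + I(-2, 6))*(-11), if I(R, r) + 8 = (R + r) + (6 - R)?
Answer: 506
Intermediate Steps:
I(R, r) = -2 + r (I(R, r) = -8 + ((R + r) + (6 - R)) = -8 + (6 + r) = -2 + r)
(-50 + I(-2, 6))*(-11) = (-50 + (-2 + 6))*(-11) = (-50 + 4)*(-11) = -46*(-11) = 506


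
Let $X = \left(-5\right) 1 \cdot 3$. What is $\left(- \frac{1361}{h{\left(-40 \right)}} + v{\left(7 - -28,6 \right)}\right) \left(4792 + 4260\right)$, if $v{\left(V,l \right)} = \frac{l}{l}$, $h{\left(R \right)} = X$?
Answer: $\frac{12455552}{15} \approx 8.3037 \cdot 10^{5}$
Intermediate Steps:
$X = -15$ ($X = \left(-5\right) 3 = -15$)
$h{\left(R \right)} = -15$
$v{\left(V,l \right)} = 1$
$\left(- \frac{1361}{h{\left(-40 \right)}} + v{\left(7 - -28,6 \right)}\right) \left(4792 + 4260\right) = \left(- \frac{1361}{-15} + 1\right) \left(4792 + 4260\right) = \left(\left(-1361\right) \left(- \frac{1}{15}\right) + 1\right) 9052 = \left(\frac{1361}{15} + 1\right) 9052 = \frac{1376}{15} \cdot 9052 = \frac{12455552}{15}$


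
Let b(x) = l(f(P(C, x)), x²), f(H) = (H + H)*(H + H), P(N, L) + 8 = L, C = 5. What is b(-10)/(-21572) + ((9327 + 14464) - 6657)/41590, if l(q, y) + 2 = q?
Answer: 78949297/224294870 ≈ 0.35199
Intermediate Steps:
P(N, L) = -8 + L
f(H) = 4*H² (f(H) = (2*H)*(2*H) = 4*H²)
l(q, y) = -2 + q
b(x) = -2 + 4*(-8 + x)²
b(-10)/(-21572) + ((9327 + 14464) - 6657)/41590 = (-2 + 4*(-8 - 10)²)/(-21572) + ((9327 + 14464) - 6657)/41590 = (-2 + 4*(-18)²)*(-1/21572) + (23791 - 6657)*(1/41590) = (-2 + 4*324)*(-1/21572) + 17134*(1/41590) = (-2 + 1296)*(-1/21572) + 8567/20795 = 1294*(-1/21572) + 8567/20795 = -647/10786 + 8567/20795 = 78949297/224294870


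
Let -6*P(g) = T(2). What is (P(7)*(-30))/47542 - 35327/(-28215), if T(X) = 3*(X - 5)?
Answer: 152567869/121945230 ≈ 1.2511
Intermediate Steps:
T(X) = -15 + 3*X (T(X) = 3*(-5 + X) = -15 + 3*X)
P(g) = 3/2 (P(g) = -(-15 + 3*2)/6 = -(-15 + 6)/6 = -1/6*(-9) = 3/2)
(P(7)*(-30))/47542 - 35327/(-28215) = ((3/2)*(-30))/47542 - 35327/(-28215) = -45*1/47542 - 35327*(-1/28215) = -45/47542 + 35327/28215 = 152567869/121945230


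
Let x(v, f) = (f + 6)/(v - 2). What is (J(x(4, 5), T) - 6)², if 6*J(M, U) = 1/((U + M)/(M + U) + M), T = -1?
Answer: 54289/1521 ≈ 35.693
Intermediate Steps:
x(v, f) = (6 + f)/(-2 + v)
J(M, U) = 1/(6*(1 + M)) (J(M, U) = 1/(6*((U + M)/(M + U) + M)) = 1/(6*((M + U)/(M + U) + M)) = 1/(6*(1 + M)))
(J(x(4, 5), T) - 6)² = (1/(6*(1 + (6 + 5)/(-2 + 4))) - 6)² = (1/(6*(1 + 11/2)) - 6)² = (1/(6*(13/2)) - 6)² = ((⅙)*(2/13) - 6)² = (1/39 - 6)² = (-233/39)² = 54289/1521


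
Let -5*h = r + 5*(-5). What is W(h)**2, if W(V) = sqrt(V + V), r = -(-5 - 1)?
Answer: 38/5 ≈ 7.6000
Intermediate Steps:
r = 6 (r = -1*(-6) = 6)
h = 19/5 (h = -(6 + 5*(-5))/5 = -(6 - 25)/5 = -1/5*(-19) = 19/5 ≈ 3.8000)
W(V) = sqrt(2)*sqrt(V) (W(V) = sqrt(2*V) = sqrt(2)*sqrt(V))
W(h)**2 = (sqrt(2)*sqrt(19/5))**2 = (sqrt(2)*(sqrt(95)/5))**2 = (sqrt(190)/5)**2 = 38/5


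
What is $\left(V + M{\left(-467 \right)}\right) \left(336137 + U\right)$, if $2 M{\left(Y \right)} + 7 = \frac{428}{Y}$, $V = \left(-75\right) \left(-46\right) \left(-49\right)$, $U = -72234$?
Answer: $- \frac{41669332857491}{934} \approx -4.4614 \cdot 10^{10}$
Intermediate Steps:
$V = -169050$ ($V = 3450 \left(-49\right) = -169050$)
$M{\left(Y \right)} = - \frac{7}{2} + \frac{214}{Y}$ ($M{\left(Y \right)} = - \frac{7}{2} + \frac{428 \frac{1}{Y}}{2} = - \frac{7}{2} + \frac{214}{Y}$)
$\left(V + M{\left(-467 \right)}\right) \left(336137 + U\right) = \left(-169050 - \left(\frac{7}{2} - \frac{214}{-467}\right)\right) \left(336137 - 72234\right) = \left(-169050 + \left(- \frac{7}{2} + 214 \left(- \frac{1}{467}\right)\right)\right) 263903 = \left(-169050 - \frac{3697}{934}\right) 263903 = \left(- \frac{157896397}{934}\right) 263903 = - \frac{41669332857491}{934}$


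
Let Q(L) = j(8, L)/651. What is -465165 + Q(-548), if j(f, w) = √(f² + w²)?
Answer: -465165 + 4*√18773/651 ≈ -4.6516e+5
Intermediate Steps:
Q(L) = √(64 + L²)/651 (Q(L) = √(8² + L²)/651 = √(64 + L²)*(1/651) = √(64 + L²)/651)
-465165 + Q(-548) = -465165 + √(64 + (-548)²)/651 = -465165 + √(64 + 300304)/651 = -465165 + √300368/651 = -465165 + (4*√18773)/651 = -465165 + 4*√18773/651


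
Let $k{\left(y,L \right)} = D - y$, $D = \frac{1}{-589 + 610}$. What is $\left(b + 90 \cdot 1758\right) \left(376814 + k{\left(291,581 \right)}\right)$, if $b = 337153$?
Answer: $\frac{3916906385032}{21} \approx 1.8652 \cdot 10^{11}$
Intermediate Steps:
$D = \frac{1}{21} \approx 0.047619$
$k{\left(y,L \right)} = \frac{1}{21} - y$
$\left(b + 90 \cdot 1758\right) \left(376814 + k{\left(291,581 \right)}\right) = \left(337153 + 90 \cdot 1758\right) \left(376814 + \left(\frac{1}{21} - 291\right)\right) = \left(337153 + 158220\right) \left(376814 + \left(\frac{1}{21} - 291\right)\right) = 495373 \left(376814 - \frac{6110}{21}\right) = 495373 \cdot \frac{7906984}{21} = \frac{3916906385032}{21}$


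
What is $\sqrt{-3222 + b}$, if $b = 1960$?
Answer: $i \sqrt{1262} \approx 35.525 i$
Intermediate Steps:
$\sqrt{-3222 + b} = \sqrt{-3222 + 1960} = \sqrt{-1262} = i \sqrt{1262}$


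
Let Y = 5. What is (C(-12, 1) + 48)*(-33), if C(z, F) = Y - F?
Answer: -1716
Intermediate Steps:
C(z, F) = 5 - F
(C(-12, 1) + 48)*(-33) = ((5 - 1*1) + 48)*(-33) = ((5 - 1) + 48)*(-33) = (4 + 48)*(-33) = 52*(-33) = -1716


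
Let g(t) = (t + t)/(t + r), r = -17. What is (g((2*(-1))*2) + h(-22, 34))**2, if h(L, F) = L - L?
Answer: 64/441 ≈ 0.14512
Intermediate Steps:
h(L, F) = 0
g(t) = 2*t/(-17 + t) (g(t) = (t + t)/(t - 17) = (2*t)/(-17 + t) = 2*t/(-17 + t))
(g((2*(-1))*2) + h(-22, 34))**2 = (2*((2*(-1))*2)/(-17 + (2*(-1))*2) + 0)**2 = (2*(-2*2)/(-17 - 2*2) + 0)**2 = (2*(-4)/(-17 - 4) + 0)**2 = (2*(-4)/(-21) + 0)**2 = (2*(-4)*(-1/21) + 0)**2 = (8/21 + 0)**2 = (8/21)**2 = 64/441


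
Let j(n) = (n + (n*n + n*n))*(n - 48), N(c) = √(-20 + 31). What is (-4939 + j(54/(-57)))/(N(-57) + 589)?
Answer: -1058996611/125234510 + 34161181*√11/2379455690 ≈ -8.4085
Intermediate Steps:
N(c) = √11
j(n) = (-48 + n)*(n + 2*n²) (j(n) = (n + (n² + n²))*(-48 + n) = (n + 2*n²)*(-48 + n) = (-48 + n)*(n + 2*n²))
(-4939 + j(54/(-57)))/(N(-57) + 589) = (-4939 + (54/(-57))*(-48 - 5130/(-57) + 2*(54/(-57))²))/(√11 + 589) = (-4939 + (54*(-1/57))*(-48 - 5130*(-1)/57 + 2*(54*(-1/57))²))/(589 + √11) = (-4939 - 18*(-48 - 95*(-18/19) + 2*(-18/19)²)/19)/(589 + √11) = (-4939 - 18*(-48 + 90 + 2*(324/361))/19)/(589 + √11) = (-4939 - 18*(-48 + 90 + 648/361)/19)/(589 + √11) = (-4939 - 18/19*15810/361)/(589 + √11) = (-4939 - 284580/6859)/(589 + √11) = -34161181/(6859*(589 + √11))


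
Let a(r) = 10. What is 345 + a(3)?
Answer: 355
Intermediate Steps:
345 + a(3) = 345 + 10 = 355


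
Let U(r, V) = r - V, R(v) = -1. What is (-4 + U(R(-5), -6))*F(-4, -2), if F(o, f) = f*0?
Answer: 0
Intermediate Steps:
F(o, f) = 0
(-4 + U(R(-5), -6))*F(-4, -2) = (-4 + (-1 - 1*(-6)))*0 = (-4 + (-1 + 6))*0 = (-4 + 5)*0 = 1*0 = 0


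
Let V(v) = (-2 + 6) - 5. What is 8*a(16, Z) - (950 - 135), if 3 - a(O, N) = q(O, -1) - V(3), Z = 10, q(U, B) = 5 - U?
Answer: -711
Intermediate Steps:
V(v) = -1 (V(v) = 4 - 5 = -1)
a(O, N) = -3 + O (a(O, N) = 3 - ((5 - O) - 1*(-1)) = 3 - ((5 - O) + 1) = 3 - (6 - O) = 3 + (-6 + O) = -3 + O)
8*a(16, Z) - (950 - 135) = 8*(-3 + 16) - (950 - 135) = 8*13 - 1*815 = 104 - 815 = -711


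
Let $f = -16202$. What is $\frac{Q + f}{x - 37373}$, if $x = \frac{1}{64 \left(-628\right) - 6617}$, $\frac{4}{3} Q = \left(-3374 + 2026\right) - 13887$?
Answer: $\frac{5173003017}{6997571032} \approx 0.73926$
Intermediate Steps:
$Q = - \frac{45705}{4}$ ($Q = \frac{3 \left(\left(-3374 + 2026\right) - 13887\right)}{4} = \frac{3 \left(-1348 - 13887\right)}{4} = \frac{3}{4} \left(-15235\right) = - \frac{45705}{4} \approx -11426.0$)
$x = - \frac{1}{46809}$ ($x = \frac{1}{-40192 - 6617} = \frac{1}{-46809} = - \frac{1}{46809} \approx -2.1363 \cdot 10^{-5}$)
$\frac{Q + f}{x - 37373} = \frac{- \frac{45705}{4} - 16202}{- \frac{1}{46809} - 37373} = - \frac{110513}{4 \left(- \frac{1749392758}{46809}\right)} = \left(- \frac{110513}{4}\right) \left(- \frac{46809}{1749392758}\right) = \frac{5173003017}{6997571032}$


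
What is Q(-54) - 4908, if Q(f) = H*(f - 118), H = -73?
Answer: 7648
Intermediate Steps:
Q(f) = 8614 - 73*f (Q(f) = -73*(f - 118) = -73*(-118 + f) = 8614 - 73*f)
Q(-54) - 4908 = (8614 - 73*(-54)) - 4908 = (8614 + 3942) - 4908 = 12556 - 4908 = 7648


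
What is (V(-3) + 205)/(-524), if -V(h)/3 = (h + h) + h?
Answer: -58/131 ≈ -0.44275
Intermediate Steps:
V(h) = -9*h (V(h) = -3*((h + h) + h) = -3*(2*h + h) = -9*h)
(V(-3) + 205)/(-524) = (-9*(-3) + 205)/(-524) = (27 + 205)*(-1/524) = 232*(-1/524) = -58/131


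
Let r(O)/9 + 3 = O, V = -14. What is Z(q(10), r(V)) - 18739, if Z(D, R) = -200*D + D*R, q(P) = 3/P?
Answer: -188449/10 ≈ -18845.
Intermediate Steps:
r(O) = -27 + 9*O
Z(q(10), r(V)) - 18739 = (3/10)*(-200 + (-27 + 9*(-14))) - 18739 = (3*(⅒))*(-200 + (-27 - 126)) - 18739 = 3*(-200 - 153)/10 - 18739 = (3/10)*(-353) - 18739 = -1059/10 - 18739 = -188449/10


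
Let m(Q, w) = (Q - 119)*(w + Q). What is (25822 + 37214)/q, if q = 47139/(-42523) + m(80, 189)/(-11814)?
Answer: -10555729562664/36930451 ≈ -2.8583e+5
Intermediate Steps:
m(Q, w) = (-119 + Q)*(Q + w)
q = -36930451/167455574 (q = 47139/(-42523) + (80² - 119*80 - 119*189 + 80*189)/(-11814) = 47139*(-1/42523) + (6400 - 9520 - 22491 + 15120)*(-1/11814) = -47139/42523 - 10491*(-1/11814) = -47139/42523 + 3497/3938 = -36930451/167455574 ≈ -0.22054)
(25822 + 37214)/q = (25822 + 37214)/(-36930451/167455574) = 63036*(-167455574/36930451) = -10555729562664/36930451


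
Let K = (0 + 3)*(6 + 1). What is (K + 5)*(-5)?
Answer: -130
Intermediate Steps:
K = 21 (K = 3*7 = 21)
(K + 5)*(-5) = (21 + 5)*(-5) = 26*(-5) = -130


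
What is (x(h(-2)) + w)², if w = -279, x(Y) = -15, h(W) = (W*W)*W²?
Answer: 86436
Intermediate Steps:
h(W) = W⁴ (h(W) = W²*W² = W⁴)
(x(h(-2)) + w)² = (-15 - 279)² = (-294)² = 86436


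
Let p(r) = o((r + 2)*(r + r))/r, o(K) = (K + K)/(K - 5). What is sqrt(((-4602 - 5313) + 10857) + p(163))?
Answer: 3*sqrt(12111456898)/10757 ≈ 30.692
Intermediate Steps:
o(K) = 2*K/(-5 + K) (o(K) = (2*K)/(-5 + K) = 2*K/(-5 + K))
p(r) = 4*(2 + r)/(-5 + 2*r*(2 + r)) (p(r) = (2*((r + 2)*(r + r))/(-5 + (r + 2)*(r + r)))/r = (2*((2 + r)*(2*r))/(-5 + (2 + r)*(2*r)))/r = (2*(2*r*(2 + r))/(-5 + 2*r*(2 + r)))/r = (4*r*(2 + r)/(-5 + 2*r*(2 + r)))/r = 4*(2 + r)/(-5 + 2*r*(2 + r)))
sqrt(((-4602 - 5313) + 10857) + p(163)) = sqrt(((-4602 - 5313) + 10857) + 4*(2 + 163)/(-5 + 2*163*(2 + 163))) = sqrt((-9915 + 10857) + 4*165/(-5 + 2*163*165)) = sqrt(942 + 4*165/(-5 + 53790)) = sqrt(942 + 4*165/53785) = sqrt(942 + 4*(1/53785)*165) = sqrt(942 + 132/10757) = sqrt(10133226/10757) = 3*sqrt(12111456898)/10757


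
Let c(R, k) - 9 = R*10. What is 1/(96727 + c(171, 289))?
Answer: 1/98446 ≈ 1.0158e-5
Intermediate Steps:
c(R, k) = 9 + 10*R (c(R, k) = 9 + R*10 = 9 + 10*R)
1/(96727 + c(171, 289)) = 1/(96727 + (9 + 10*171)) = 1/(96727 + (9 + 1710)) = 1/(96727 + 1719) = 1/98446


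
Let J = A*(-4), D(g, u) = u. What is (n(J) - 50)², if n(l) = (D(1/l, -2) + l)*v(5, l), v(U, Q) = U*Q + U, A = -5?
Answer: 3385600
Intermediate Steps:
v(U, Q) = U + Q*U (v(U, Q) = Q*U + U = U + Q*U)
J = 20 (J = -5*(-4) = 20)
n(l) = (-2 + l)*(5 + 5*l) (n(l) = (-2 + l)*(5*(1 + l)) = (-2 + l)*(5 + 5*l))
(n(J) - 50)² = (5*(1 + 20)*(-2 + 20) - 50)² = (5*21*18 - 50)² = (1890 - 50)² = 1840² = 3385600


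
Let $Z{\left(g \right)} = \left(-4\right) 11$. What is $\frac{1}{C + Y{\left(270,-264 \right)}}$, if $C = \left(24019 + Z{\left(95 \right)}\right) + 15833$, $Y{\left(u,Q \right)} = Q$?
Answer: $\frac{1}{39544} \approx 2.5288 \cdot 10^{-5}$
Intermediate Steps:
$Z{\left(g \right)} = -44$
$C = 39808$ ($C = \left(24019 - 44\right) + 15833 = 23975 + 15833 = 39808$)
$\frac{1}{C + Y{\left(270,-264 \right)}} = \frac{1}{39808 - 264} = \frac{1}{39544}$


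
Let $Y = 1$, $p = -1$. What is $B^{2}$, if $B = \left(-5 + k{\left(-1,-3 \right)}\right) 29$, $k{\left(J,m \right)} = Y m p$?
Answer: $3364$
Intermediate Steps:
$k{\left(J,m \right)} = - m$ ($k{\left(J,m \right)} = 1 m \left(-1\right) = m \left(-1\right) = - m$)
$B = -58$ ($B = \left(-5 - -3\right) 29 = \left(-5 + 3\right) 29 = \left(-2\right) 29 = -58$)
$B^{2} = \left(-58\right)^{2} = 3364$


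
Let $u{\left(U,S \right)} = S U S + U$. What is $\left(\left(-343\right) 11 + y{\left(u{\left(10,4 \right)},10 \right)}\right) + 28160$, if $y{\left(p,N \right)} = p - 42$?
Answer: $24515$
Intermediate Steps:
$u{\left(U,S \right)} = U + U S^{2}$ ($u{\left(U,S \right)} = U S^{2} + U = U + U S^{2}$)
$y{\left(p,N \right)} = -42 + p$
$\left(\left(-343\right) 11 + y{\left(u{\left(10,4 \right)},10 \right)}\right) + 28160 = \left(\left(-343\right) 11 - \left(42 - 10 \left(1 + 4^{2}\right)\right)\right) + 28160 = \left(-3773 - \left(42 - 10 \left(1 + 16\right)\right)\right) + 28160 = \left(-3773 + \left(-42 + 10 \cdot 17\right)\right) + 28160 = \left(-3773 + \left(-42 + 170\right)\right) + 28160 = \left(-3773 + 128\right) + 28160 = -3645 + 28160 = 24515$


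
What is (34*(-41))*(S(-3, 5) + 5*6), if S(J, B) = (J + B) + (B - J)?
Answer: -55760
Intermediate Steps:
S(J, B) = 2*B (S(J, B) = (B + J) + (B - J) = 2*B)
(34*(-41))*(S(-3, 5) + 5*6) = (34*(-41))*(2*5 + 5*6) = -1394*(10 + 30) = -1394*40 = -55760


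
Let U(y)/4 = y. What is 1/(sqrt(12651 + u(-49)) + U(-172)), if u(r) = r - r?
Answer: -688/460693 - sqrt(12651)/460693 ≈ -0.0017375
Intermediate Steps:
u(r) = 0
U(y) = 4*y
1/(sqrt(12651 + u(-49)) + U(-172)) = 1/(sqrt(12651 + 0) + 4*(-172)) = 1/(sqrt(12651) - 688) = 1/(-688 + sqrt(12651))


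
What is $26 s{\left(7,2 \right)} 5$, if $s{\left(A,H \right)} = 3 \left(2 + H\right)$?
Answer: $1560$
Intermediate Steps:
$s{\left(A,H \right)} = 6 + 3 H$
$26 s{\left(7,2 \right)} 5 = 26 \left(6 + 3 \cdot 2\right) 5 = 26 \left(6 + 6\right) 5 = 26 \cdot 12 \cdot 5 = 312 \cdot 5 = 1560$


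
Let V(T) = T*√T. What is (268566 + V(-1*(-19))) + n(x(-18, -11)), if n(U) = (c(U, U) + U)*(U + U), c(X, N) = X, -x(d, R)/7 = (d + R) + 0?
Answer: 433402 + 19*√19 ≈ 4.3349e+5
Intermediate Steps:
x(d, R) = -7*R - 7*d (x(d, R) = -7*((d + R) + 0) = -7*((R + d) + 0) = -7*(R + d) = -7*R - 7*d)
n(U) = 4*U² (n(U) = (U + U)*(U + U) = (2*U)*(2*U) = 4*U²)
V(T) = T^(3/2)
(268566 + V(-1*(-19))) + n(x(-18, -11)) = (268566 + (-1*(-19))^(3/2)) + 4*(-7*(-11) - 7*(-18))² = (268566 + 19^(3/2)) + 4*(77 + 126)² = (268566 + 19*√19) + 4*203² = (268566 + 19*√19) + 4*41209 = (268566 + 19*√19) + 164836 = 433402 + 19*√19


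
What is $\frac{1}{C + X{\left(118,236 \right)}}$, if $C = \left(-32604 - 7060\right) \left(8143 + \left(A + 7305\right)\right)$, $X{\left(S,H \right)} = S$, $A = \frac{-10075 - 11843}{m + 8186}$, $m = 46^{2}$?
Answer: $- \frac{1717}{1051911408226} \approx -1.6323 \cdot 10^{-9}$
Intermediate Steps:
$m = 2116$
$A = - \frac{3653}{1717}$ ($A = \frac{-10075 - 11843}{2116 + 8186} = - \frac{21918}{10302} = \left(-21918\right) \frac{1}{10302} = - \frac{3653}{1717} \approx -2.1275$)
$C = - \frac{1051911610832}{1717}$ ($C = \left(-32604 - 7060\right) \left(8143 + \left(- \frac{3653}{1717} + 7305\right)\right) = - 39664 \left(8143 + \frac{12539032}{1717}\right) = \left(-39664\right) \frac{26520563}{1717} = - \frac{1051911610832}{1717} \approx -6.1264 \cdot 10^{8}$)
$\frac{1}{C + X{\left(118,236 \right)}} = \frac{1}{- \frac{1051911610832}{1717} + 118} = \frac{1}{- \frac{1051911408226}{1717}} = - \frac{1717}{1051911408226}$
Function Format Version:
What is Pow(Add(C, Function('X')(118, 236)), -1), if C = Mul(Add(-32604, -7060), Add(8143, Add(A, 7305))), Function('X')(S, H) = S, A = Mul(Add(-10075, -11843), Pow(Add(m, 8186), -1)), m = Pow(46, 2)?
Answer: Rational(-1717, 1051911408226) ≈ -1.6323e-9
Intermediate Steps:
m = 2116
A = Rational(-3653, 1717) (A = Mul(Add(-10075, -11843), Pow(Add(2116, 8186), -1)) = Mul(-21918, Pow(10302, -1)) = Mul(-21918, Rational(1, 10302)) = Rational(-3653, 1717) ≈ -2.1275)
C = Rational(-1051911610832, 1717) (C = Mul(Add(-32604, -7060), Add(8143, Add(Rational(-3653, 1717), 7305))) = Mul(-39664, Add(8143, Rational(12539032, 1717))) = Mul(-39664, Rational(26520563, 1717)) = Rational(-1051911610832, 1717) ≈ -6.1264e+8)
Pow(Add(C, Function('X')(118, 236)), -1) = Pow(Add(Rational(-1051911610832, 1717), 118), -1) = Pow(Rational(-1051911408226, 1717), -1) = Rational(-1717, 1051911408226)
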